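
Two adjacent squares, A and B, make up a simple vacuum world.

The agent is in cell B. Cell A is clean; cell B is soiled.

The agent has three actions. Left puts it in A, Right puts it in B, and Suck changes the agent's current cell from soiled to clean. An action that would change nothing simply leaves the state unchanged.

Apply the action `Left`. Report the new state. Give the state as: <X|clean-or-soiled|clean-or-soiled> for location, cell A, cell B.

<A|clean|soiled>

start: <B|clean|soiled>
t=1 Left ⇒ <A|clean|soiled>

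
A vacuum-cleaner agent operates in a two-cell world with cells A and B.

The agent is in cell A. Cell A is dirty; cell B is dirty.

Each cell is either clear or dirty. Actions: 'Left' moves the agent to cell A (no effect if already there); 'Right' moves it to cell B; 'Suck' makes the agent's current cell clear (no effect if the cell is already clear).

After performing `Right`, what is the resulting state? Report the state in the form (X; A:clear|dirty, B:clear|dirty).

(B; A:dirty, B:dirty)

start: (A; A:dirty, B:dirty)
step 1/1 (Right): (B; A:dirty, B:dirty)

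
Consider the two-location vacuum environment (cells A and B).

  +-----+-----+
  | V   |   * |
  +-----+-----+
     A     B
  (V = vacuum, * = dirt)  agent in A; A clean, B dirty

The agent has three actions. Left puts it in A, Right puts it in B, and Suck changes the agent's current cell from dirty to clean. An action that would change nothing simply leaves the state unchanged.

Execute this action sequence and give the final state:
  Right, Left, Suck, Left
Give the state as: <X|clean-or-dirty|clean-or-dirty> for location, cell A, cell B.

<A|clean|dirty>

[1] after Right: <B|clean|dirty>
[2] after Left: <A|clean|dirty>
[3] after Suck: <A|clean|dirty>
[4] after Left: <A|clean|dirty>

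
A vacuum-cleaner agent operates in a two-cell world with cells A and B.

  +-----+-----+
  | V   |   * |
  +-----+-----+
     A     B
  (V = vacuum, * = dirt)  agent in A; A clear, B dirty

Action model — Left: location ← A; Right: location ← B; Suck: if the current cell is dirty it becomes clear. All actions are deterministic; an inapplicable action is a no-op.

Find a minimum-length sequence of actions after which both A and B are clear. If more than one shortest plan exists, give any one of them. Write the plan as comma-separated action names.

step 1/2 (Right): <B|clear|dirty>
step 2/2 (Suck): <B|clear|clear>
min 2: go B then Suck

Right, Suck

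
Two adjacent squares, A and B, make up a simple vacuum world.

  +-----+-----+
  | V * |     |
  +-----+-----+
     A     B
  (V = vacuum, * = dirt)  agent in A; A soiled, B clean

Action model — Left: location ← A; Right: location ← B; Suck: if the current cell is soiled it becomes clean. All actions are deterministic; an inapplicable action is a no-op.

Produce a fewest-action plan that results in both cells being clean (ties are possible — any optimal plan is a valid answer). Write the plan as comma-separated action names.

step 1/1 (Suck): <A|clean|clean>
min 1: A is soiled, one Suck

Suck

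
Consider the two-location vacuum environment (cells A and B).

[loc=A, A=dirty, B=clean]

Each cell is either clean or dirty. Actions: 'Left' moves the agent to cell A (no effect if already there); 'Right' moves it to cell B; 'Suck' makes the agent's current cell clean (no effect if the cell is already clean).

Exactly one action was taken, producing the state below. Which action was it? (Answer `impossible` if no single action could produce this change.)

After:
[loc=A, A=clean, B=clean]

Suck

try  Left: loc=A A=dirty B=clean
try Right: loc=B A=dirty B=clean
try  Suck: loc=A A=clean B=clean  ← match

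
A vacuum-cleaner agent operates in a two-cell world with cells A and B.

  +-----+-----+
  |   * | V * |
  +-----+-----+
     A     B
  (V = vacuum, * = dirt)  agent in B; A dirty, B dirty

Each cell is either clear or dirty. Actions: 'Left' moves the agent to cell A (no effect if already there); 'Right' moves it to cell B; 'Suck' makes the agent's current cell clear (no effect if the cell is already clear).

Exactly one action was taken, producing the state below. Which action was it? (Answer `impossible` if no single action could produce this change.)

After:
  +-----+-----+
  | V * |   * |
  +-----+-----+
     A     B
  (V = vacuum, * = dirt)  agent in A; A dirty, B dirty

try  Left: <A|dirty|dirty>  ← match
try Right: <B|dirty|dirty>
try  Suck: <B|dirty|clear>

Left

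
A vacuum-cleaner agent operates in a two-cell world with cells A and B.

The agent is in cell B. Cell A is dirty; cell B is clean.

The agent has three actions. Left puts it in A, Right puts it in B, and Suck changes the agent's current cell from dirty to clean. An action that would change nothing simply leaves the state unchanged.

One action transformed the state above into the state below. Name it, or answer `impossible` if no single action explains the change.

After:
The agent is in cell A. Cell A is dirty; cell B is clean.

try  Left: (A; A:dirty, B:clean)  ← match
try Right: (B; A:dirty, B:clean)
try  Suck: (B; A:dirty, B:clean)

Left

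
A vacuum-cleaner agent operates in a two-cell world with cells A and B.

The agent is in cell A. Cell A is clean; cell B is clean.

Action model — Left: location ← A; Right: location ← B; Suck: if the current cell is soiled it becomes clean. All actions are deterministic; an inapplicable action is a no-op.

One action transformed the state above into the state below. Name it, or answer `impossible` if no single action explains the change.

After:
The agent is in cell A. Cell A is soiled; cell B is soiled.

try  Left: loc=A A=clean B=clean
try Right: loc=B A=clean B=clean
try  Suck: loc=A A=clean B=clean
no single action produces the after-state

impossible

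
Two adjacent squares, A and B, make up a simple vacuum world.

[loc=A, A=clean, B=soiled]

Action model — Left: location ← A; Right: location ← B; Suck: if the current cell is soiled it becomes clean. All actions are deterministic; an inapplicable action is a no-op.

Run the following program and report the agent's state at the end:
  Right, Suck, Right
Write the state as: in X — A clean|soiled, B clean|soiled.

1. Right → in B — A clean, B soiled
2. Suck → in B — A clean, B clean
3. Right → in B — A clean, B clean

in B — A clean, B clean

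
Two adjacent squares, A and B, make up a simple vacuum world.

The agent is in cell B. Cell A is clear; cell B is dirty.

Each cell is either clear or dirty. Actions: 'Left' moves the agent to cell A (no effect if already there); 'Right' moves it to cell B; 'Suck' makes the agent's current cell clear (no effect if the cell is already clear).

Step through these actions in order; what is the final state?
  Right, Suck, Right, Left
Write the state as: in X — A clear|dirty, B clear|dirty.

in A — A clear, B clear

[1] after Right: in B — A clear, B dirty
[2] after Suck: in B — A clear, B clear
[3] after Right: in B — A clear, B clear
[4] after Left: in A — A clear, B clear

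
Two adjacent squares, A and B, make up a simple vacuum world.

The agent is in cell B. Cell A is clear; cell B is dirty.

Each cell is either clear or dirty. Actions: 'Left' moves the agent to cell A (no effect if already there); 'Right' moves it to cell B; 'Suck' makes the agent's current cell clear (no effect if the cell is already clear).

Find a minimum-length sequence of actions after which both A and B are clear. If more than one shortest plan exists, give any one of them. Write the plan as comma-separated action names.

1. Suck → <B|clear|clear>
min 1: B is dirty, one Suck

Suck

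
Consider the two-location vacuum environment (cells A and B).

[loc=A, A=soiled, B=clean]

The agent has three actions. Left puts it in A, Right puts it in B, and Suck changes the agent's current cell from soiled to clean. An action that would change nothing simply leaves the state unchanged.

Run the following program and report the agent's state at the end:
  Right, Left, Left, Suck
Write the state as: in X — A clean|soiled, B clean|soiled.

Right (#1): in B — A soiled, B clean
Left (#2): in A — A soiled, B clean
Left (#3): in A — A soiled, B clean
Suck (#4): in A — A clean, B clean

in A — A clean, B clean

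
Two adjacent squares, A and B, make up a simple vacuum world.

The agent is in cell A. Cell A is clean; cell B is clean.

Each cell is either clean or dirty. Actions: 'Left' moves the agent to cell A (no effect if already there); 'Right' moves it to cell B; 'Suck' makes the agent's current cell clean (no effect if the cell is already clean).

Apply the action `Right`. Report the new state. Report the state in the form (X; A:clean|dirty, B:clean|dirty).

(B; A:clean, B:clean)

start: (A; A:clean, B:clean)
1. Right → (B; A:clean, B:clean)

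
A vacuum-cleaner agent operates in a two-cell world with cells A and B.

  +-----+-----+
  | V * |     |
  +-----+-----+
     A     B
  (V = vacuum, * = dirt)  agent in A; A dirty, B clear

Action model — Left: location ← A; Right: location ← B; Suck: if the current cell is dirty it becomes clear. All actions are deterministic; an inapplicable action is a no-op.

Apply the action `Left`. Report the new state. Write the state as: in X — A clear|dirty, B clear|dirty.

start: in A — A dirty, B clear
t=1 Left ⇒ in A — A dirty, B clear

in A — A dirty, B clear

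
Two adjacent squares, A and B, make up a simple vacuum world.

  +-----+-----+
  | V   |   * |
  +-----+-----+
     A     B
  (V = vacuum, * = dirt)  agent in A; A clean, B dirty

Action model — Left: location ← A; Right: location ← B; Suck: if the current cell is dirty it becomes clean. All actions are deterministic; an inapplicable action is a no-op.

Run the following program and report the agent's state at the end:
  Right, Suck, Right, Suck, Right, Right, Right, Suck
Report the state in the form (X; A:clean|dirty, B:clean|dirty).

(B; A:clean, B:clean)

1) do Right; now (B; A:clean, B:dirty)
2) do Suck; now (B; A:clean, B:clean)
3) do Right; now (B; A:clean, B:clean)
4) do Suck; now (B; A:clean, B:clean)
5) do Right; now (B; A:clean, B:clean)
6) do Right; now (B; A:clean, B:clean)
7) do Right; now (B; A:clean, B:clean)
8) do Suck; now (B; A:clean, B:clean)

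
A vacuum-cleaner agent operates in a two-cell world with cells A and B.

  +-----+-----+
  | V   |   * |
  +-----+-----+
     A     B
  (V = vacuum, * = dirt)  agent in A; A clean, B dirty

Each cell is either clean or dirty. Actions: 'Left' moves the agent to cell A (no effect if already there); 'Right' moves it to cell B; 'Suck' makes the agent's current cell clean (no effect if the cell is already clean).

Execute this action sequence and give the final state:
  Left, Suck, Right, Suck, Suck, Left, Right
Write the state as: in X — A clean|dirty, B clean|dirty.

in B — A clean, B clean

t=1 Left ⇒ in A — A clean, B dirty
t=2 Suck ⇒ in A — A clean, B dirty
t=3 Right ⇒ in B — A clean, B dirty
t=4 Suck ⇒ in B — A clean, B clean
t=5 Suck ⇒ in B — A clean, B clean
t=6 Left ⇒ in A — A clean, B clean
t=7 Right ⇒ in B — A clean, B clean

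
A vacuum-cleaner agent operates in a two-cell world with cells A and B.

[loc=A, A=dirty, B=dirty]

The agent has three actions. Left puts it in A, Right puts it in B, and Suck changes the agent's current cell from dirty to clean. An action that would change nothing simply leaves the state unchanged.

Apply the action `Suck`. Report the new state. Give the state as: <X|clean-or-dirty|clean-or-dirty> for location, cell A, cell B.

<A|clean|dirty>

start: <A|dirty|dirty>
1. Suck → <A|clean|dirty>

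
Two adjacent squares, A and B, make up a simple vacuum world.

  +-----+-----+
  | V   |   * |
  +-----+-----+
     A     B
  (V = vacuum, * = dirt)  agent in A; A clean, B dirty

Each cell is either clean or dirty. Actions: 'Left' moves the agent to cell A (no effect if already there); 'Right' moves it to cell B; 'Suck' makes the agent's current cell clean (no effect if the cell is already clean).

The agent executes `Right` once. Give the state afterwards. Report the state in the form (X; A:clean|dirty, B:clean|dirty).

(B; A:clean, B:dirty)

start: (A; A:clean, B:dirty)
[1] after Right: (B; A:clean, B:dirty)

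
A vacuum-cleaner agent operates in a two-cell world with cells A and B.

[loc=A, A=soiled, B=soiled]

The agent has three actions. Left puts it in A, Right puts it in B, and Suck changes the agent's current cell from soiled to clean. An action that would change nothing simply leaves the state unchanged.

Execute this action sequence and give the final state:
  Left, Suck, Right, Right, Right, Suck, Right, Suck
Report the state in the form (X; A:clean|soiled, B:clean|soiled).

[1] after Left: (A; A:soiled, B:soiled)
[2] after Suck: (A; A:clean, B:soiled)
[3] after Right: (B; A:clean, B:soiled)
[4] after Right: (B; A:clean, B:soiled)
[5] after Right: (B; A:clean, B:soiled)
[6] after Suck: (B; A:clean, B:clean)
[7] after Right: (B; A:clean, B:clean)
[8] after Suck: (B; A:clean, B:clean)

(B; A:clean, B:clean)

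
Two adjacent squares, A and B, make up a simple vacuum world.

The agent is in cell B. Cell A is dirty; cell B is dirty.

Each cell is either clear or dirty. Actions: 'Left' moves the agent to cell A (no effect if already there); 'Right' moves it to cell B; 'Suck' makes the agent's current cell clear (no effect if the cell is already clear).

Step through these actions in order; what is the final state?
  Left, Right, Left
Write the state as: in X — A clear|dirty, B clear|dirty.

in A — A dirty, B dirty

1) do Left; now in A — A dirty, B dirty
2) do Right; now in B — A dirty, B dirty
3) do Left; now in A — A dirty, B dirty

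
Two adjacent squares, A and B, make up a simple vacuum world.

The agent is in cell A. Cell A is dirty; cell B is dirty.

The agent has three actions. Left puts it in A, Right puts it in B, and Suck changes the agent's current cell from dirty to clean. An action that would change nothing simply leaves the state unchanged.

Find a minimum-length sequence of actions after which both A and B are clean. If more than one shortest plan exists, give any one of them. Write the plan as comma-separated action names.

step 1/3 (Suck): (A; A:clean, B:dirty)
step 2/3 (Right): (B; A:clean, B:dirty)
step 3/3 (Suck): (B; A:clean, B:clean)
min 3: Suck A + move + Suck B

Suck, Right, Suck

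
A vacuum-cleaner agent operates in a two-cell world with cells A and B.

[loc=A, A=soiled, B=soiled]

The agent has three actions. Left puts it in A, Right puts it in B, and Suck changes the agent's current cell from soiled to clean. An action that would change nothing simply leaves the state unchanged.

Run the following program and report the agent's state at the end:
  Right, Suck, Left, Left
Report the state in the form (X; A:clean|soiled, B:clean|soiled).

(A; A:soiled, B:clean)

1) do Right; now (B; A:soiled, B:soiled)
2) do Suck; now (B; A:soiled, B:clean)
3) do Left; now (A; A:soiled, B:clean)
4) do Left; now (A; A:soiled, B:clean)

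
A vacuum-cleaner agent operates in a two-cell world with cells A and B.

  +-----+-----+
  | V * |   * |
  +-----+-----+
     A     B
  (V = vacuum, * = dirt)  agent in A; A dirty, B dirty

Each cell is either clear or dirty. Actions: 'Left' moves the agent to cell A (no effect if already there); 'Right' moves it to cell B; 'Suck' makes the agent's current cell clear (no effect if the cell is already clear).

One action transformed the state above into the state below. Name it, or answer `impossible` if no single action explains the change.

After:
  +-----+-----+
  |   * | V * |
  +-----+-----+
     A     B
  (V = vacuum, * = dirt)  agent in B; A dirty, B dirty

try  Left: (A; A:dirty, B:dirty)
try Right: (B; A:dirty, B:dirty)  ← match
try  Suck: (A; A:clear, B:dirty)

Right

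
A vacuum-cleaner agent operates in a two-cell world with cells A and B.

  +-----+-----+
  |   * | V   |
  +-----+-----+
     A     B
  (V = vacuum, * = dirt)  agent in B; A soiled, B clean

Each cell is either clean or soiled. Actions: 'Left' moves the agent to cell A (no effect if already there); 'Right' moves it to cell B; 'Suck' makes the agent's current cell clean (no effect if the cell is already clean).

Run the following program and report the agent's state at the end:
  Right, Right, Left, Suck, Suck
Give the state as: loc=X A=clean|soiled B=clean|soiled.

loc=A A=clean B=clean

1) do Right; now loc=B A=soiled B=clean
2) do Right; now loc=B A=soiled B=clean
3) do Left; now loc=A A=soiled B=clean
4) do Suck; now loc=A A=clean B=clean
5) do Suck; now loc=A A=clean B=clean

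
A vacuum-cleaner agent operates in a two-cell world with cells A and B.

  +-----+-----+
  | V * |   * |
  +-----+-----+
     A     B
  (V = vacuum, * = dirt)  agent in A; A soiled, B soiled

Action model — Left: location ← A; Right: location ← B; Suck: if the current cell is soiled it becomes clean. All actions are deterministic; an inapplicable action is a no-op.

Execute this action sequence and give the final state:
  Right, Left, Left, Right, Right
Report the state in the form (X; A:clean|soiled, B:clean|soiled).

(B; A:soiled, B:soiled)

t=1 Right ⇒ (B; A:soiled, B:soiled)
t=2 Left ⇒ (A; A:soiled, B:soiled)
t=3 Left ⇒ (A; A:soiled, B:soiled)
t=4 Right ⇒ (B; A:soiled, B:soiled)
t=5 Right ⇒ (B; A:soiled, B:soiled)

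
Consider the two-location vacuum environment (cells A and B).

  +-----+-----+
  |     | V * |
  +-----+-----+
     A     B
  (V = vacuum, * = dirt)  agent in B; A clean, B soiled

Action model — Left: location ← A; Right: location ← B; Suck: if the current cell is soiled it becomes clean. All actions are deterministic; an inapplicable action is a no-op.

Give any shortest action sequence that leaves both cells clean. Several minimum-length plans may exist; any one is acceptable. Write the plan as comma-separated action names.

Suck

1) do Suck; now <B|clean|clean>
min 1: B is soiled, one Suck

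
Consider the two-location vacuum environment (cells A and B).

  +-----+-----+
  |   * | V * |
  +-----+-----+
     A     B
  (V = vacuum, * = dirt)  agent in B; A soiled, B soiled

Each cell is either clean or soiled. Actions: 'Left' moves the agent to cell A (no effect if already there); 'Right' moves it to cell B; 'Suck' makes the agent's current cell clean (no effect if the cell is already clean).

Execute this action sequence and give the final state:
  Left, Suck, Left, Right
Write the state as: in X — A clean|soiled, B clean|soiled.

in B — A clean, B soiled

1) do Left; now in A — A soiled, B soiled
2) do Suck; now in A — A clean, B soiled
3) do Left; now in A — A clean, B soiled
4) do Right; now in B — A clean, B soiled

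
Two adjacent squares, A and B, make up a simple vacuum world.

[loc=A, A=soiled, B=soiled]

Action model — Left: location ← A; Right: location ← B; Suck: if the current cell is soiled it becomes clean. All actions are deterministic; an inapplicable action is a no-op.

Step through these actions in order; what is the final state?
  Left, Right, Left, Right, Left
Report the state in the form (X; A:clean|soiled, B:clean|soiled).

(A; A:soiled, B:soiled)

t=1 Left ⇒ (A; A:soiled, B:soiled)
t=2 Right ⇒ (B; A:soiled, B:soiled)
t=3 Left ⇒ (A; A:soiled, B:soiled)
t=4 Right ⇒ (B; A:soiled, B:soiled)
t=5 Left ⇒ (A; A:soiled, B:soiled)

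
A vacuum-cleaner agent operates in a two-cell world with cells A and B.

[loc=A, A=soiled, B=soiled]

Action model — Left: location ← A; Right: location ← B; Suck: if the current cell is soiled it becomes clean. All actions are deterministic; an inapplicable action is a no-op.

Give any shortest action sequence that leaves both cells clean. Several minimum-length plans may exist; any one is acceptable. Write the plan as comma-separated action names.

t=1 Suck ⇒ (A; A:clean, B:soiled)
t=2 Right ⇒ (B; A:clean, B:soiled)
t=3 Suck ⇒ (B; A:clean, B:clean)
min 3: Suck A + move + Suck B

Suck, Right, Suck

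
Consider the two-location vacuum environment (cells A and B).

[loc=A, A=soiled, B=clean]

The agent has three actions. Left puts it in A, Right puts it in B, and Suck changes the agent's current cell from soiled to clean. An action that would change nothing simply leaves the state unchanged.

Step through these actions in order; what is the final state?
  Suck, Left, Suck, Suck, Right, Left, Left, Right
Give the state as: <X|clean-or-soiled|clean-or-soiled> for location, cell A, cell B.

1. Suck → <A|clean|clean>
2. Left → <A|clean|clean>
3. Suck → <A|clean|clean>
4. Suck → <A|clean|clean>
5. Right → <B|clean|clean>
6. Left → <A|clean|clean>
7. Left → <A|clean|clean>
8. Right → <B|clean|clean>

<B|clean|clean>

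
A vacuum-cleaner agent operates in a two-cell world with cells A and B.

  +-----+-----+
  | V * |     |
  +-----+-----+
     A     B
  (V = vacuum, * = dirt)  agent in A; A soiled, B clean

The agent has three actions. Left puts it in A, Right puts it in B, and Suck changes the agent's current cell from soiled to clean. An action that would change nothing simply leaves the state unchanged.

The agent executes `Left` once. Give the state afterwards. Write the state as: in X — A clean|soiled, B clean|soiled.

in A — A soiled, B clean

start: in A — A soiled, B clean
Left (#1): in A — A soiled, B clean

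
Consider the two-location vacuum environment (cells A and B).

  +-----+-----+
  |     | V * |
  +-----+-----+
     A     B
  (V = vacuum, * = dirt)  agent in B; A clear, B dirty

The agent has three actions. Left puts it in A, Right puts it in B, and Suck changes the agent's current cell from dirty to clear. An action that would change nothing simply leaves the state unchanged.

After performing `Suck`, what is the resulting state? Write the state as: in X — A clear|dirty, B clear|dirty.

in B — A clear, B clear

start: in B — A clear, B dirty
1. Suck → in B — A clear, B clear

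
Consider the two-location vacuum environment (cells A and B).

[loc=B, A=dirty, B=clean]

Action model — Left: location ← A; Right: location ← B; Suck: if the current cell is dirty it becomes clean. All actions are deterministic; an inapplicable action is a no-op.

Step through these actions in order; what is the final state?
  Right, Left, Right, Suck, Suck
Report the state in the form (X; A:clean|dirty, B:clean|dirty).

step 1/5 (Right): (B; A:dirty, B:clean)
step 2/5 (Left): (A; A:dirty, B:clean)
step 3/5 (Right): (B; A:dirty, B:clean)
step 4/5 (Suck): (B; A:dirty, B:clean)
step 5/5 (Suck): (B; A:dirty, B:clean)

(B; A:dirty, B:clean)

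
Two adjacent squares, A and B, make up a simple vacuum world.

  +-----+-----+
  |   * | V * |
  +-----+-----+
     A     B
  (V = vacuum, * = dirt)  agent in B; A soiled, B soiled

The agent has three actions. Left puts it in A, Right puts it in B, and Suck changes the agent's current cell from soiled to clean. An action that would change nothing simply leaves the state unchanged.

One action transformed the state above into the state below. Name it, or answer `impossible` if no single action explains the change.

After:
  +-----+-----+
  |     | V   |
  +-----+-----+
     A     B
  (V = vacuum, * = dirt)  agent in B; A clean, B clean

impossible

try  Left: (A; A:soiled, B:soiled)
try Right: (B; A:soiled, B:soiled)
try  Suck: (B; A:soiled, B:clean)
no single action produces the after-state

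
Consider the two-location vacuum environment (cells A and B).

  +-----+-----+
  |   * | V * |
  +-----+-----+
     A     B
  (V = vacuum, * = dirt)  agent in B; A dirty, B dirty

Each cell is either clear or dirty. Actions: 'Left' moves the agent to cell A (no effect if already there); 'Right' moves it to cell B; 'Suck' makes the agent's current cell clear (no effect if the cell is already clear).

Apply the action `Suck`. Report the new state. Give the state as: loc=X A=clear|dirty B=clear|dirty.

loc=B A=dirty B=clear

start: loc=B A=dirty B=dirty
1. Suck → loc=B A=dirty B=clear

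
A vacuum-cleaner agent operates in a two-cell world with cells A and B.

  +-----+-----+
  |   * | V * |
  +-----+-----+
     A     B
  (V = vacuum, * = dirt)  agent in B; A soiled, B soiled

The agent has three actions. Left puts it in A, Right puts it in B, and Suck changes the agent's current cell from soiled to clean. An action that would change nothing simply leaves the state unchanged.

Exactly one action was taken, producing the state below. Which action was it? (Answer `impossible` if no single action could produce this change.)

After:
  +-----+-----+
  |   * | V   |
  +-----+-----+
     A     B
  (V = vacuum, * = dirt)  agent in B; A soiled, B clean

Suck

try  Left: loc=A A=soiled B=soiled
try Right: loc=B A=soiled B=soiled
try  Suck: loc=B A=soiled B=clean  ← match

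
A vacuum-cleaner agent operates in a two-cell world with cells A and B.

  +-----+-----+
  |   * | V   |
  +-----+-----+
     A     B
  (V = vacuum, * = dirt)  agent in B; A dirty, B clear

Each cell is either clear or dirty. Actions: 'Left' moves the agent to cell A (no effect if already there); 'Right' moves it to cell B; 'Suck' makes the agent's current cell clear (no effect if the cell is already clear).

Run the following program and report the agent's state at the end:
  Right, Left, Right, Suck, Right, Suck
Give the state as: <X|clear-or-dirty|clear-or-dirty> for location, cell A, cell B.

1. Right → <B|dirty|clear>
2. Left → <A|dirty|clear>
3. Right → <B|dirty|clear>
4. Suck → <B|dirty|clear>
5. Right → <B|dirty|clear>
6. Suck → <B|dirty|clear>

<B|dirty|clear>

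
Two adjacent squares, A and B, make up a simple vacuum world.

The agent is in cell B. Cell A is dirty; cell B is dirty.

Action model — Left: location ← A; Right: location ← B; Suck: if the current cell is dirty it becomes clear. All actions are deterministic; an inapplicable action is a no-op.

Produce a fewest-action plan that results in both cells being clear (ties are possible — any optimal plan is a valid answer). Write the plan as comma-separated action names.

Suck (#1): (B; A:dirty, B:clear)
Left (#2): (A; A:dirty, B:clear)
Suck (#3): (A; A:clear, B:clear)
min 3: Suck B + move + Suck A

Suck, Left, Suck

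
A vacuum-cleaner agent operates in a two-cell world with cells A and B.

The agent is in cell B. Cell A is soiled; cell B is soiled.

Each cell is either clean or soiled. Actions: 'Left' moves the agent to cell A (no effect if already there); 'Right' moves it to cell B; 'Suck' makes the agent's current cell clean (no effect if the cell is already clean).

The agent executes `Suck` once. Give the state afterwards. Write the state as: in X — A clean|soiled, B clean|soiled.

in B — A soiled, B clean

start: in B — A soiled, B soiled
t=1 Suck ⇒ in B — A soiled, B clean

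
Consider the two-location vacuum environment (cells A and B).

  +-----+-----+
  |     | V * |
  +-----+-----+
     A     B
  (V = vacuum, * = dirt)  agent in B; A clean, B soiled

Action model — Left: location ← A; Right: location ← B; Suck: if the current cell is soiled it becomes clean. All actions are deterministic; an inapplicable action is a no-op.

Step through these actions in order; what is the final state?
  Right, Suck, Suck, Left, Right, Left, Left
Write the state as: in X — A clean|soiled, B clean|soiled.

in A — A clean, B clean

t=1 Right ⇒ in B — A clean, B soiled
t=2 Suck ⇒ in B — A clean, B clean
t=3 Suck ⇒ in B — A clean, B clean
t=4 Left ⇒ in A — A clean, B clean
t=5 Right ⇒ in B — A clean, B clean
t=6 Left ⇒ in A — A clean, B clean
t=7 Left ⇒ in A — A clean, B clean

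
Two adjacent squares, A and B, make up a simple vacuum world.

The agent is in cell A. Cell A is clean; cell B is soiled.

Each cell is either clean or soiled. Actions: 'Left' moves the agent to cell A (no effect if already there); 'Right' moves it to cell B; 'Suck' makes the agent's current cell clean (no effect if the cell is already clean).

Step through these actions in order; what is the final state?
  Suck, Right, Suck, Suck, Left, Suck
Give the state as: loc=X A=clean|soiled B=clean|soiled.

loc=A A=clean B=clean

1) do Suck; now loc=A A=clean B=soiled
2) do Right; now loc=B A=clean B=soiled
3) do Suck; now loc=B A=clean B=clean
4) do Suck; now loc=B A=clean B=clean
5) do Left; now loc=A A=clean B=clean
6) do Suck; now loc=A A=clean B=clean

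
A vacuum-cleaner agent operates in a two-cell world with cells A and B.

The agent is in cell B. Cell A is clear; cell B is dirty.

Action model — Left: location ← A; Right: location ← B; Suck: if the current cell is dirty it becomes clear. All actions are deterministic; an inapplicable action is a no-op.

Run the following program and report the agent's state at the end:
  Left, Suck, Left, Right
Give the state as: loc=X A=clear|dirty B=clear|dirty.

loc=B A=clear B=dirty

1. Left → loc=A A=clear B=dirty
2. Suck → loc=A A=clear B=dirty
3. Left → loc=A A=clear B=dirty
4. Right → loc=B A=clear B=dirty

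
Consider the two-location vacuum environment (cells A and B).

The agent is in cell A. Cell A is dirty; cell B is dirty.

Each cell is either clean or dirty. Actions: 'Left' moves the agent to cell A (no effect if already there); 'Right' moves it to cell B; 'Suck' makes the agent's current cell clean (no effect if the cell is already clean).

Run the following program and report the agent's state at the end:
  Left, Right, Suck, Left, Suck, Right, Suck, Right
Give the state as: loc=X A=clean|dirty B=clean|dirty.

1. Left → loc=A A=dirty B=dirty
2. Right → loc=B A=dirty B=dirty
3. Suck → loc=B A=dirty B=clean
4. Left → loc=A A=dirty B=clean
5. Suck → loc=A A=clean B=clean
6. Right → loc=B A=clean B=clean
7. Suck → loc=B A=clean B=clean
8. Right → loc=B A=clean B=clean

loc=B A=clean B=clean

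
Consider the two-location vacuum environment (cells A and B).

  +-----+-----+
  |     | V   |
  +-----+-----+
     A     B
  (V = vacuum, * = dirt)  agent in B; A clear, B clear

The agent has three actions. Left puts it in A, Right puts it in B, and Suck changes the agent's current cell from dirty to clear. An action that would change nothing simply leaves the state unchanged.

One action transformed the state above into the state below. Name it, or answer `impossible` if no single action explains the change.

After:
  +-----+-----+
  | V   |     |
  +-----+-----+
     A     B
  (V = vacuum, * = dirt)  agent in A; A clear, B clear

Left

try  Left: in A — A clear, B clear  ← match
try Right: in B — A clear, B clear
try  Suck: in B — A clear, B clear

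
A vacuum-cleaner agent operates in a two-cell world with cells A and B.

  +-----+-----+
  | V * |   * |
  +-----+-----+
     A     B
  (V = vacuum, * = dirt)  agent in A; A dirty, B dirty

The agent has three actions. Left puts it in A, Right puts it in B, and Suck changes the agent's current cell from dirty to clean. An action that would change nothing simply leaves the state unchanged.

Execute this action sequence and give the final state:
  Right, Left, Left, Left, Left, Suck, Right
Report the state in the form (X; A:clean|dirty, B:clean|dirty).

t=1 Right ⇒ (B; A:dirty, B:dirty)
t=2 Left ⇒ (A; A:dirty, B:dirty)
t=3 Left ⇒ (A; A:dirty, B:dirty)
t=4 Left ⇒ (A; A:dirty, B:dirty)
t=5 Left ⇒ (A; A:dirty, B:dirty)
t=6 Suck ⇒ (A; A:clean, B:dirty)
t=7 Right ⇒ (B; A:clean, B:dirty)

(B; A:clean, B:dirty)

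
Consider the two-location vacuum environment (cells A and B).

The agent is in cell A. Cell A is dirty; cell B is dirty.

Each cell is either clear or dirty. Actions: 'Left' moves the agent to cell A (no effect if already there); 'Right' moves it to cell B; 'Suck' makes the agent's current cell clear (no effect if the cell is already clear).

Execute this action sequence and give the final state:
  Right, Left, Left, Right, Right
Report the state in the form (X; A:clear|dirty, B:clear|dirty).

(B; A:dirty, B:dirty)

[1] after Right: (B; A:dirty, B:dirty)
[2] after Left: (A; A:dirty, B:dirty)
[3] after Left: (A; A:dirty, B:dirty)
[4] after Right: (B; A:dirty, B:dirty)
[5] after Right: (B; A:dirty, B:dirty)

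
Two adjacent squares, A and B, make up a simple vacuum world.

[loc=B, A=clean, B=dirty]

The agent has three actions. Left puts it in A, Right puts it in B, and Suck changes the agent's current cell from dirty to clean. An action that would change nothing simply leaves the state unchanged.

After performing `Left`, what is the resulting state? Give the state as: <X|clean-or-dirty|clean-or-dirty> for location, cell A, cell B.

<A|clean|dirty>

start: <B|clean|dirty>
1) do Left; now <A|clean|dirty>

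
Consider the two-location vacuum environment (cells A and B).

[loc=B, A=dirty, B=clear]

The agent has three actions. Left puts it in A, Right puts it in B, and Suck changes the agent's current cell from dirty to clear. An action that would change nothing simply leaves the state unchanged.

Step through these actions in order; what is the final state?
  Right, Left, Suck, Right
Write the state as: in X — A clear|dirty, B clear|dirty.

1. Right → in B — A dirty, B clear
2. Left → in A — A dirty, B clear
3. Suck → in A — A clear, B clear
4. Right → in B — A clear, B clear

in B — A clear, B clear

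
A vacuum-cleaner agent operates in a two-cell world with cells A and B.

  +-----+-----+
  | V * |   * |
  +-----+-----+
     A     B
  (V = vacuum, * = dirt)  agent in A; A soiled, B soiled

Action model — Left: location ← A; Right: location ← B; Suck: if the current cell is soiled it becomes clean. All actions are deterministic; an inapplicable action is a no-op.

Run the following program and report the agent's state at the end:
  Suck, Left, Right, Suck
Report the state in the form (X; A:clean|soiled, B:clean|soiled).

(B; A:clean, B:clean)

1) do Suck; now (A; A:clean, B:soiled)
2) do Left; now (A; A:clean, B:soiled)
3) do Right; now (B; A:clean, B:soiled)
4) do Suck; now (B; A:clean, B:clean)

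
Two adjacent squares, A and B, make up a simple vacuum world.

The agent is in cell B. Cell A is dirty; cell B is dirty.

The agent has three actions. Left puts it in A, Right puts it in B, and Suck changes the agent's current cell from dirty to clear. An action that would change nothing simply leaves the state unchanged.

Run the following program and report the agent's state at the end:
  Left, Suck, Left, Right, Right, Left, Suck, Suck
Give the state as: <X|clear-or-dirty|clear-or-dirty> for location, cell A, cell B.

t=1 Left ⇒ <A|dirty|dirty>
t=2 Suck ⇒ <A|clear|dirty>
t=3 Left ⇒ <A|clear|dirty>
t=4 Right ⇒ <B|clear|dirty>
t=5 Right ⇒ <B|clear|dirty>
t=6 Left ⇒ <A|clear|dirty>
t=7 Suck ⇒ <A|clear|dirty>
t=8 Suck ⇒ <A|clear|dirty>

<A|clear|dirty>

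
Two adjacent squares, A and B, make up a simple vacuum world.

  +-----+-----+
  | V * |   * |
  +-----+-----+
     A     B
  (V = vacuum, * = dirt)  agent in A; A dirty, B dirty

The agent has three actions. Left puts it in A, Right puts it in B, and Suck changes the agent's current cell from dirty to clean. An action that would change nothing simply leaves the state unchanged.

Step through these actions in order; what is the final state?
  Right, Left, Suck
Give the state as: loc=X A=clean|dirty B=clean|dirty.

1) do Right; now loc=B A=dirty B=dirty
2) do Left; now loc=A A=dirty B=dirty
3) do Suck; now loc=A A=clean B=dirty

loc=A A=clean B=dirty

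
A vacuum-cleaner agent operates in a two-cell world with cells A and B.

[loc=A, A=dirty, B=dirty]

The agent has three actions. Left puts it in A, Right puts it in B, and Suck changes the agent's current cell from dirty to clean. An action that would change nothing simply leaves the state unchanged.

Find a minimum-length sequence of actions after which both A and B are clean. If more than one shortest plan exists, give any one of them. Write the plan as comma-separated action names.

Suck, Right, Suck

[1] after Suck: (A; A:clean, B:dirty)
[2] after Right: (B; A:clean, B:dirty)
[3] after Suck: (B; A:clean, B:clean)
min 3: Suck A + move + Suck B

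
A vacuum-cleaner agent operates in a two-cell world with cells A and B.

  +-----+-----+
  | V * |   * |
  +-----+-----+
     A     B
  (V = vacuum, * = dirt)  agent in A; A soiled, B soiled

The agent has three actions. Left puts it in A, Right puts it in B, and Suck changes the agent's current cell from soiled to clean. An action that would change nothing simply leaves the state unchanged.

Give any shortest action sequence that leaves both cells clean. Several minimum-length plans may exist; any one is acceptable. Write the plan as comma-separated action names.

Suck, Right, Suck

1) do Suck; now <A|clean|soiled>
2) do Right; now <B|clean|soiled>
3) do Suck; now <B|clean|clean>
min 3: Suck A + move + Suck B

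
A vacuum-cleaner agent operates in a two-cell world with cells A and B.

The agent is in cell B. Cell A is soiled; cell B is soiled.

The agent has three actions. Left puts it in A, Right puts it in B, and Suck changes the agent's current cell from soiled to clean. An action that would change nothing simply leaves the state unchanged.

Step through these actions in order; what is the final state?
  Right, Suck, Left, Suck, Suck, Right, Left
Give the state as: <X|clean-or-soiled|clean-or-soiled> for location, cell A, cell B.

<A|clean|clean>

t=1 Right ⇒ <B|soiled|soiled>
t=2 Suck ⇒ <B|soiled|clean>
t=3 Left ⇒ <A|soiled|clean>
t=4 Suck ⇒ <A|clean|clean>
t=5 Suck ⇒ <A|clean|clean>
t=6 Right ⇒ <B|clean|clean>
t=7 Left ⇒ <A|clean|clean>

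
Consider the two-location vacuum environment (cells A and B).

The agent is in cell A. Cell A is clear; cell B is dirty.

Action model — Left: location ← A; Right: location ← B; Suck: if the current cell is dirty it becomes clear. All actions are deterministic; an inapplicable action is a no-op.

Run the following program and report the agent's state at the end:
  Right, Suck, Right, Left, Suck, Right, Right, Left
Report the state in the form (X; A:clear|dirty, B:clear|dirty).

1) do Right; now (B; A:clear, B:dirty)
2) do Suck; now (B; A:clear, B:clear)
3) do Right; now (B; A:clear, B:clear)
4) do Left; now (A; A:clear, B:clear)
5) do Suck; now (A; A:clear, B:clear)
6) do Right; now (B; A:clear, B:clear)
7) do Right; now (B; A:clear, B:clear)
8) do Left; now (A; A:clear, B:clear)

(A; A:clear, B:clear)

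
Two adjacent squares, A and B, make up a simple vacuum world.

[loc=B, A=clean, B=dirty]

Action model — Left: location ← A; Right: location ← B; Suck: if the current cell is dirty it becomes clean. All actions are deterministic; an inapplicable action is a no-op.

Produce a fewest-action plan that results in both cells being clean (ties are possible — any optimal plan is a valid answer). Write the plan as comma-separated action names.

step 1/1 (Suck): <B|clean|clean>
min 1: B is dirty, one Suck

Suck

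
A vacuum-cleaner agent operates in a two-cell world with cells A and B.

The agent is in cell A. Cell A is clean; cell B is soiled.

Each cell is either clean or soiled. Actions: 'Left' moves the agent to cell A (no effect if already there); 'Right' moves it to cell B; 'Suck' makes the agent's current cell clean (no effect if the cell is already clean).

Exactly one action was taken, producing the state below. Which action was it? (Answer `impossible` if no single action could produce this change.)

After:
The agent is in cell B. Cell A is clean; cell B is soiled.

Right

try  Left: in A — A clean, B soiled
try Right: in B — A clean, B soiled  ← match
try  Suck: in A — A clean, B soiled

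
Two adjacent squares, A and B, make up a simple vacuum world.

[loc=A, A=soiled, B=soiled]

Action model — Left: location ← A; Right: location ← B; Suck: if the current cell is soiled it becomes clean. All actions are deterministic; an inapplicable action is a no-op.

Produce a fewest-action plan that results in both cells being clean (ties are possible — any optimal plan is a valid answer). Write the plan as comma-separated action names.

Suck, Right, Suck

[1] after Suck: in A — A clean, B soiled
[2] after Right: in B — A clean, B soiled
[3] after Suck: in B — A clean, B clean
min 3: Suck A + move + Suck B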